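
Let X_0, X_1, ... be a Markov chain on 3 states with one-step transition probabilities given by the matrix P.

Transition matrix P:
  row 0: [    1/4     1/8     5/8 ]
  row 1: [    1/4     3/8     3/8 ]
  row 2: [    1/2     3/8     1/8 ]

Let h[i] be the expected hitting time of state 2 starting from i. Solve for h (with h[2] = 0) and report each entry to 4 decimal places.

h = [1.7143, 2.2857, 0.0000]

First-step conditioning: h[2] = 0; for i ≠ 2, h[i] = 1 + Σ_k P[i][k]·h[k].
  h[0] = 1 + 1/4·h[0] + 1/8·h[1]
  h[1] = 1 + 1/4·h[0] + 3/8·h[1]
Solving the 2×2 linear system over states ≠ 2 gives exactly h = [12/7, 16/7, 0] (h[2] = 0 is the target).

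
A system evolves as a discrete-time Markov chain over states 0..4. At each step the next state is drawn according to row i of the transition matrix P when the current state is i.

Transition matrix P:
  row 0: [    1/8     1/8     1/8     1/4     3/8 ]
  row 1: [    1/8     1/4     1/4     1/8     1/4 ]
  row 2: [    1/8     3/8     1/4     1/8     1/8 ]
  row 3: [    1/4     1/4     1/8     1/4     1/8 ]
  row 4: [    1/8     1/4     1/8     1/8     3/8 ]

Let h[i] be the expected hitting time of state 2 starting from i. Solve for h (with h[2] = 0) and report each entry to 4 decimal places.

First-step conditioning: h[2] = 0; for i ≠ 2, h[i] = 1 + Σ_k P[i][k]·h[k].
  h[0] = 1 + 1/8·h[0] + 1/8·h[1] + 1/4·h[3] + 3/8·h[4]
  h[1] = 1 + 1/8·h[0] + 1/4·h[1] + 1/8·h[3] + 1/4·h[4]
  h[3] = 1 + 1/4·h[0] + 1/4·h[1] + 1/4·h[3] + 1/8·h[4]
  h[4] = 1 + 1/8·h[0] + 1/4·h[1] + 1/8·h[3] + 3/8·h[4]
Solving the 4×4 linear system over states ≠ 2 gives exactly h = [1788/271, 1540/271, 0, 1764/271, 1760/271] (h[2] = 0 is the target).

h = [6.5978, 5.6827, 0.0000, 6.5092, 6.4945]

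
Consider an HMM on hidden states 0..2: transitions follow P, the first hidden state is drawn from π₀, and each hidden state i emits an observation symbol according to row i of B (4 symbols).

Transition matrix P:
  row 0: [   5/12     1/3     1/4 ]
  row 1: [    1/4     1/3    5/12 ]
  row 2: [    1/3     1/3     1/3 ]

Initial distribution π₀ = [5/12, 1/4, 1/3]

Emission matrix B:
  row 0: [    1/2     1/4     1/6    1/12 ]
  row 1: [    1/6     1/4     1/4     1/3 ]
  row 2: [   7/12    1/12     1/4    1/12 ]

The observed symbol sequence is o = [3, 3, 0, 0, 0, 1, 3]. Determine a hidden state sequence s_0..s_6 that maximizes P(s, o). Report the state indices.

path = [1, 1, 2, 0, 0, 0, 1]

t=0: δ = [3.472e-02, 8.333e-02, 2.778e-02]  (obs o_0=3)
t=1: δ = [1.736e-03, 9.259e-03, 2.894e-03]  ψ = [1, 1, 1]  (obs o_1=3)
t=2: δ = [1.157e-03, 5.144e-04, 2.251e-03]  ψ = [1, 1, 1]  (obs o_2=0)
t=3: δ = [3.751e-04, 1.250e-04, 4.376e-04]  ψ = [2, 2, 2]  (obs o_3=0)
t=4: δ = [7.814e-05, 2.431e-05, 8.509e-05]  ψ = [0, 2, 2]  (obs o_4=0)
t=5: δ = [8.140e-06, 7.091e-06, 2.364e-06]  ψ = [0, 2, 2]  (obs o_5=1)
t=6: δ = [2.826e-07, 9.044e-07, 2.462e-07]  ψ = [0, 0, 1]  (obs o_6=3)
backtrack: best end state = 1; path = [1, 1, 2, 0, 0, 0, 1]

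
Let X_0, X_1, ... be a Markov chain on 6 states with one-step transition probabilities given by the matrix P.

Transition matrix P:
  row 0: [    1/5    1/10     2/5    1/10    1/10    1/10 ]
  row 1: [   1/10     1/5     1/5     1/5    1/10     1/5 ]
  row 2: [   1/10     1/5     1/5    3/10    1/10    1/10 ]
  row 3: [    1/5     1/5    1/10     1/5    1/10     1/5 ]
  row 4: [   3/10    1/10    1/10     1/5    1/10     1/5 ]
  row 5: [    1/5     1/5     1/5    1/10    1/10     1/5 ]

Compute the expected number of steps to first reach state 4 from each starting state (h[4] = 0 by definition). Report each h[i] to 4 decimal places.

First-step conditioning: h[4] = 0; for i ≠ 4, h[i] = 1 + Σ_k P[i][k]·h[k].
  h[0] = 1 + 1/5·h[0] + 1/10·h[1] + 2/5·h[2] + 1/10·h[3] + 1/10·h[5]
  h[1] = 1 + 1/10·h[0] + 1/5·h[1] + 1/5·h[2] + 1/5·h[3] + 1/5·h[5]
  h[2] = 1 + 1/10·h[0] + 1/5·h[1] + 1/5·h[2] + 3/10·h[3] + 1/10·h[5]
  h[3] = 1 + 1/5·h[0] + 1/5·h[1] + 1/10·h[2] + 1/5·h[3] + 1/5·h[5]
  h[5] = 1 + 1/5·h[0] + 1/5·h[1] + 1/5·h[2] + 1/10·h[3] + 1/5·h[5]
Solving the 5×5 linear system over states ≠ 4 gives exactly h = [10, 10, 10, 10, 0, 10] (h[4] = 0 is the target).

h = [10.0000, 10.0000, 10.0000, 10.0000, 0.0000, 10.0000]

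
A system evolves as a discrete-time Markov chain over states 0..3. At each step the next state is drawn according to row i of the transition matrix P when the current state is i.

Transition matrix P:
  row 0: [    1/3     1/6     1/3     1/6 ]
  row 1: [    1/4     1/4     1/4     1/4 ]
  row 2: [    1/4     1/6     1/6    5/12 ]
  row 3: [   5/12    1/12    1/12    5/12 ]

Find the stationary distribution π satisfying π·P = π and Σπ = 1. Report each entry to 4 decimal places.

π = [0.3289, 0.1537, 0.2086, 0.3088]

Balance equations π_j = Σ_i π_i·P[i][j]:
  π_0 = 1/3·π_0 + 1/4·π_1 + 1/4·π_2 + 5/12·π_3
  π_1 = 1/6·π_0 + 1/4·π_1 + 1/6·π_2 + 1/12·π_3
  π_2 = 1/3·π_0 + 1/4·π_1 + 1/6·π_2 + 1/12·π_3
  normalize: π_0 + π_1 + π_2 + π_3 = 1
Solving the linear system gives exactly π = [123/374, 115/748, 39/187, 21/68].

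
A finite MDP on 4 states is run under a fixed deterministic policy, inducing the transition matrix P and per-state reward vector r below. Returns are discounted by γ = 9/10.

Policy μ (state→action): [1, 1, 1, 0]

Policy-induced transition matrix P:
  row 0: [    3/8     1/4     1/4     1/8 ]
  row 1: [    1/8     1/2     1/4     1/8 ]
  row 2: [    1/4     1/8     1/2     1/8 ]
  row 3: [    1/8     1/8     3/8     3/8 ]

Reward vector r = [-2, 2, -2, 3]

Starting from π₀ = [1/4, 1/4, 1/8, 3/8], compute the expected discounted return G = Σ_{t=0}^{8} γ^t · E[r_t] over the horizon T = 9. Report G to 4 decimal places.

t=0: π = [0.2500, 0.2500, 0.1250, 0.3750], E[r] = 0.8750, γ^t·E[r] = 0.875000, running G = 0.875000
t=1: π = [0.2031, 0.2500, 0.3281, 0.2188], E[r] = 0.0938, γ^t·E[r] = 0.084375, running G = 0.959375
t=2: π = [0.2168, 0.2441, 0.3594, 0.1797], E[r] = -0.1250, γ^t·E[r] = -0.101250, running G = 0.858125
t=3: π = [0.2241, 0.2437, 0.3623, 0.1699], E[r] = -0.1758, γ^t·E[r] = -0.128145, running G = 0.729980
t=4: π = [0.2263, 0.2444, 0.3618, 0.1675], E[r] = -0.1851, γ^t·E[r] = -0.121417, running G = 0.608564
t=5: π = [0.2268, 0.2449, 0.3614, 0.1669], E[r] = -0.1859, γ^t·E[r] = -0.109780, running G = 0.498784
t=6: π = [0.2269, 0.2452, 0.3612, 0.1667], E[r] = -0.1856, γ^t·E[r] = -0.098640, running G = 0.400144
t=7: π = [0.2269, 0.2453, 0.3611, 0.1667], E[r] = -0.1854, γ^t·E[r] = -0.088659, running G = 0.311485
t=8: π = [0.2269, 0.2453, 0.3611, 0.1667], E[r] = -0.1853, γ^t·E[r] = -0.079745, running G = 0.231741

G = 0.2317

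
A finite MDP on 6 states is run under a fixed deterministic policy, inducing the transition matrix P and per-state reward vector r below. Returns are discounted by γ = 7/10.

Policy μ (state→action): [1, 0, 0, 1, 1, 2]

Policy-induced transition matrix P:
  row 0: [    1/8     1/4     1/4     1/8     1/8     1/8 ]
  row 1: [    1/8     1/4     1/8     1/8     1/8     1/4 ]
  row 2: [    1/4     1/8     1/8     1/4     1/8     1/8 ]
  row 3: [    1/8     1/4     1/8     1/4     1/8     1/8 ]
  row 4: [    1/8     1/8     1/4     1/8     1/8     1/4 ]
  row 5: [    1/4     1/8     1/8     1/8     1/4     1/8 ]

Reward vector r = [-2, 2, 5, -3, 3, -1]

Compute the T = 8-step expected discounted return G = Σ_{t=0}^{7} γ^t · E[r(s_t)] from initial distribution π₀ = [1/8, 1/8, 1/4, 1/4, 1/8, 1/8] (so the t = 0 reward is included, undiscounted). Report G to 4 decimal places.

G = 2.0336

t=0: π = [0.1250, 0.1250, 0.2500, 0.2500, 0.1250, 0.1250], E[r] = 0.7500, γ^t·E[r] = 0.750000, running G = 0.750000
t=1: π = [0.1719, 0.1875, 0.1563, 0.1875, 0.1406, 0.1563], E[r] = 0.5156, γ^t·E[r] = 0.360938, running G = 1.110938
t=2: π = [0.1641, 0.1934, 0.1641, 0.1680, 0.1445, 0.1660], E[r] = 0.6426, γ^t·E[r] = 0.314863, running G = 1.425801
t=3: π = [0.1663, 0.1907, 0.1636, 0.1665, 0.1458, 0.1672], E[r] = 0.6372, γ^t·E[r] = 0.218562, running G = 1.644363
t=4: π = [0.1664, 0.1904, 0.1640, 0.1663, 0.1459, 0.1671], E[r] = 0.6400, γ^t·E[r] = 0.153675, running G = 1.798038
t=5: π = [0.1664, 0.1904, 0.1640, 0.1663, 0.1459, 0.1670], E[r] = 0.6399, γ^t·E[r] = 0.107550, running G = 1.905588
t=6: π = [0.1664, 0.1904, 0.1640, 0.1663, 0.1459, 0.1670], E[r] = 0.6399, γ^t·E[r] = 0.075283, running G = 1.980871
t=7: π = [0.1664, 0.1904, 0.1640, 0.1663, 0.1459, 0.1670], E[r] = 0.6399, γ^t·E[r] = 0.052698, running G = 2.033569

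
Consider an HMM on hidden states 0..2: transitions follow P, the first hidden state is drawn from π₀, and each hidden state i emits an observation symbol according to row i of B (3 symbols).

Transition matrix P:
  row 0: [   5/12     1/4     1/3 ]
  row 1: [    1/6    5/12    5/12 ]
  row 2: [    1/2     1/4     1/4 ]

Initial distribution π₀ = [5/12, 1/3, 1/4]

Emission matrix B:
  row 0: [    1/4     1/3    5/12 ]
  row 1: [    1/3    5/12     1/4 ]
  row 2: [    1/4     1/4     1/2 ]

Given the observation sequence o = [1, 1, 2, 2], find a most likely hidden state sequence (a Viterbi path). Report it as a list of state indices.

t=0: δ = [1.389e-01, 1.389e-01, 6.250e-02]  (obs o_0=1)
t=1: δ = [1.929e-02, 2.411e-02, 1.447e-02]  ψ = [0, 1, 1]  (obs o_1=1)
t=2: δ = [3.349e-03, 2.512e-03, 5.023e-03]  ψ = [0, 1, 1]  (obs o_2=2)
t=3: δ = [1.047e-03, 3.140e-04, 6.279e-04]  ψ = [2, 2, 2]  (obs o_3=2)
backtrack: best end state = 0; path = [1, 1, 2, 0]

path = [1, 1, 2, 0]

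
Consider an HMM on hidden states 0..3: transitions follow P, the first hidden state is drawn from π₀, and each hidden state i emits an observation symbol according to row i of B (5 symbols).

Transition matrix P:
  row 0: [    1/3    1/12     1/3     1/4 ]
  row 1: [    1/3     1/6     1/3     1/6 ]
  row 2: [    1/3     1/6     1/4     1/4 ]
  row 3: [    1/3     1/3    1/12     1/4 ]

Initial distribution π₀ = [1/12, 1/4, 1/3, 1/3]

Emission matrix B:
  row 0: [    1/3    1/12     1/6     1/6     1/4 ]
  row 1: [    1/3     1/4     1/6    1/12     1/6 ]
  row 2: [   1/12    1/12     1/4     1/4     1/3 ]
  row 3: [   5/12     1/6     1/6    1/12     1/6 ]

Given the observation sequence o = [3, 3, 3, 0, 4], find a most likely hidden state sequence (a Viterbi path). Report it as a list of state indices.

path = [2, 0, 2, 0, 2]

t=0: δ = [1.389e-02, 2.083e-02, 8.333e-02, 2.778e-02]  (obs o_0=3)
t=1: δ = [4.630e-03, 1.157e-03, 5.208e-03, 1.736e-03]  ψ = [2, 2, 2, 2]  (obs o_1=3)
t=2: δ = [2.894e-04, 7.234e-05, 3.858e-04, 1.085e-04]  ψ = [2, 2, 0, 2]  (obs o_2=3)
t=3: δ = [4.287e-05, 2.143e-05, 8.038e-06, 4.019e-05]  ψ = [2, 2, 0, 2]  (obs o_3=0)
t=4: δ = [3.572e-06, 2.233e-06, 4.763e-06, 1.786e-06]  ψ = [0, 3, 0, 0]  (obs o_4=4)
backtrack: best end state = 2; path = [2, 0, 2, 0, 2]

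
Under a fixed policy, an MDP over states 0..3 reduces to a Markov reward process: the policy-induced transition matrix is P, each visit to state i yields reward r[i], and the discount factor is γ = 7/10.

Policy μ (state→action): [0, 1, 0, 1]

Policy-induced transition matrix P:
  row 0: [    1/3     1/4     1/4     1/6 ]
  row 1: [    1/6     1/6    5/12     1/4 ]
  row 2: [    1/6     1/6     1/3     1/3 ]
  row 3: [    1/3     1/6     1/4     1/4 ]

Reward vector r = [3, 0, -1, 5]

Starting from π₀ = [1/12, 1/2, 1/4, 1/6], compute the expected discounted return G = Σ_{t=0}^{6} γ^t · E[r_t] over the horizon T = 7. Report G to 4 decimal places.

t=0: π = [0.0833, 0.5000, 0.2500, 0.1667], E[r] = 0.8333, γ^t·E[r] = 0.833333, running G = 0.833333
t=1: π = [0.2083, 0.1736, 0.3542, 0.2639], E[r] = 1.5903, γ^t·E[r] = 1.113194, running G = 1.946528
t=2: π = [0.2454, 0.1840, 0.3084, 0.2622], E[r] = 1.7384, γ^t·E[r] = 0.851829, running G = 2.798356
t=3: π = [0.2513, 0.1871, 0.3064, 0.2553], E[r] = 1.7237, γ^t·E[r] = 0.591218, running G = 3.389575
t=4: π = [0.2511, 0.1876, 0.3067, 0.2546], E[r] = 1.7195, γ^t·E[r] = 0.412853, running G = 3.802428
t=5: π = [0.2509, 0.1876, 0.3068, 0.2546], E[r] = 1.7192, γ^t·E[r] = 0.288945, running G = 4.091373
t=6: π = [0.2509, 0.1876, 0.3068, 0.2547], E[r] = 1.7192, γ^t·E[r] = 0.202267, running G = 4.293640

G = 4.2936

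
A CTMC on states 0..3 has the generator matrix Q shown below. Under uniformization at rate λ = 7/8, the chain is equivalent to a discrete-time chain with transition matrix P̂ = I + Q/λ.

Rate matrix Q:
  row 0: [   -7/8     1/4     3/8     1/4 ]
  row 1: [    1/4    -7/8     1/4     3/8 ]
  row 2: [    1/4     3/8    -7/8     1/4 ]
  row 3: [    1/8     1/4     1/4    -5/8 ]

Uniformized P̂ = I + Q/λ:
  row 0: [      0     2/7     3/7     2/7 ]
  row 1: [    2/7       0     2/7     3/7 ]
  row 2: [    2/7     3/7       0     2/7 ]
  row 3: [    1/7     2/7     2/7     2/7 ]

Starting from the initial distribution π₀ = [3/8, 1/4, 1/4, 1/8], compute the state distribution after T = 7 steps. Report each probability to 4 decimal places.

π = [0.1865, 0.2491, 0.2430, 0.3214]

t=0: π = [0.3750, 0.2500, 0.2500, 0.1250]
t=1: π = [0.1607, 0.2500, 0.2679, 0.3214]
t=2: π = [0.1939, 0.2526, 0.2321, 0.3214]
t=3: π = [0.1844, 0.2467, 0.2471, 0.3218]
t=4: π = [0.1871, 0.2505, 0.2415, 0.3210]
t=5: π = [0.1864, 0.2486, 0.2434, 0.3215]
t=6: π = [0.1865, 0.2495, 0.2428, 0.3212]
t=7: π = [0.1865, 0.2491, 0.2430, 0.3214]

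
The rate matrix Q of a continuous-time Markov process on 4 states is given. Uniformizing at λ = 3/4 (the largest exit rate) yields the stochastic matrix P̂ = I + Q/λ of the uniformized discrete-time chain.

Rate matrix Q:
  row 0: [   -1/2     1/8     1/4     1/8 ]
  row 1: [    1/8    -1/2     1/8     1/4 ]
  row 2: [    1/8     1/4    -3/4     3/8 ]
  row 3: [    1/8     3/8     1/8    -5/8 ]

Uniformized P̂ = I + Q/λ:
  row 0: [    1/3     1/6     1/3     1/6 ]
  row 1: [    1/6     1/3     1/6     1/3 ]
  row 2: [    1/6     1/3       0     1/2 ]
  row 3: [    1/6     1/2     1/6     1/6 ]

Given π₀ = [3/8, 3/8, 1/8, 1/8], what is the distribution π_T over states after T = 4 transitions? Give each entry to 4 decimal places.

π = [0.2001, 0.3465, 0.1714, 0.2819]

t=0: π = [0.3750, 0.3750, 0.1250, 0.1250]
t=1: π = [0.2292, 0.2917, 0.2083, 0.2708]
t=2: π = [0.2049, 0.3403, 0.1701, 0.2847]
t=3: π = [0.2008, 0.3466, 0.1725, 0.2801]
t=4: π = [0.2001, 0.3465, 0.1714, 0.2819]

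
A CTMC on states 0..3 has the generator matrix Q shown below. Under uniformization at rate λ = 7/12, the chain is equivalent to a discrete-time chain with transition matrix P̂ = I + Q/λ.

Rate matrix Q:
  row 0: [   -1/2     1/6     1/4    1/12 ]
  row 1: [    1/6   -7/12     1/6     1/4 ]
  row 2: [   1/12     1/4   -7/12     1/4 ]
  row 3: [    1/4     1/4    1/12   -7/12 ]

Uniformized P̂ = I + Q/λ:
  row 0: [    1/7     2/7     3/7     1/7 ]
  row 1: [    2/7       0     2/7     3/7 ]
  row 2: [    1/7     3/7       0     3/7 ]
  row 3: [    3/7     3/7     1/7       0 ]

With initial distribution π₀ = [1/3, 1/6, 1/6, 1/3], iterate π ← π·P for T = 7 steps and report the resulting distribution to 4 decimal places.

t=0: π = [0.3333, 0.1667, 0.1667, 0.3333]
t=1: π = [0.2619, 0.3095, 0.2381, 0.1905]
t=2: π = [0.2415, 0.2585, 0.2279, 0.2721]
t=3: π = [0.2575, 0.2833, 0.2162, 0.2430]
t=4: π = [0.2527, 0.2704, 0.2260, 0.2509]
t=5: π = [0.2532, 0.2766, 0.2214, 0.2488]
t=6: π = [0.2535, 0.2739, 0.2231, 0.2496]
t=7: π = [0.2533, 0.2750, 0.2225, 0.2492]

π = [0.2533, 0.2750, 0.2225, 0.2492]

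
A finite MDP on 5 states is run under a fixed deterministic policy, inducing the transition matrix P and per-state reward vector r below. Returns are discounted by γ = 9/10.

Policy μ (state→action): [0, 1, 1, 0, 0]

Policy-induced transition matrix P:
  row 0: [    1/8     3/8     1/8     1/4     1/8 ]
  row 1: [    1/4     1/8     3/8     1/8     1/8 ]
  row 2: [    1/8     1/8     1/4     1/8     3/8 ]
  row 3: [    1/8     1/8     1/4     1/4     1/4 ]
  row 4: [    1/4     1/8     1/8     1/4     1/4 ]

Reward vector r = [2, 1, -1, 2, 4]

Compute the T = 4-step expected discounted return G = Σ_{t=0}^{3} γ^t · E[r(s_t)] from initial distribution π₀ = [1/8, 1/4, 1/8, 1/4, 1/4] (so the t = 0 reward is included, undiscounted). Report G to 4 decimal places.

t=0: π = [0.1250, 0.2500, 0.1250, 0.2500, 0.2500], E[r] = 1.8750, γ^t·E[r] = 1.875000, running G = 1.875000
t=1: π = [0.1875, 0.1563, 0.2344, 0.2031, 0.2188], E[r] = 1.5781, γ^t·E[r] = 1.420313, running G = 3.295313
t=2: π = [0.1719, 0.1719, 0.2188, 0.2012, 0.2363], E[r] = 1.6445, γ^t·E[r] = 1.332070, running G = 4.627383
t=3: π = [0.1760, 0.1680, 0.2205, 0.2012, 0.2344], E[r] = 1.6394, γ^t·E[r] = 1.195126, running G = 5.822509

G = 5.8225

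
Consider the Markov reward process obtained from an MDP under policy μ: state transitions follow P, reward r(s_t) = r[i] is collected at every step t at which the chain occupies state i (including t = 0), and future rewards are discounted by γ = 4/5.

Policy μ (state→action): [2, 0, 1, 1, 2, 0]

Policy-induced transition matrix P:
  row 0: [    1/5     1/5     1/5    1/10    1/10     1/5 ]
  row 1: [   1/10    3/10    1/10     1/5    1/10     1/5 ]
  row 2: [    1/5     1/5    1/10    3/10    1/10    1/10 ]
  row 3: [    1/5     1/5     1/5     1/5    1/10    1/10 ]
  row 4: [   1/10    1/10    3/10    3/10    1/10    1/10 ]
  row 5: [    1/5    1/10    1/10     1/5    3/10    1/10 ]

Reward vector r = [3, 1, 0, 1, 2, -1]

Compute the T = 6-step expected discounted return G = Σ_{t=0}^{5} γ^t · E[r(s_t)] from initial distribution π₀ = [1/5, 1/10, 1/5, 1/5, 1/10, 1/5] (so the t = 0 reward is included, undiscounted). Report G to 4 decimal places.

t=0: π = [0.2000, 0.1000, 0.2000, 0.2000, 0.1000, 0.2000], E[r] = 0.9000, γ^t·E[r] = 0.900000, running G = 0.900000
t=1: π = [0.1800, 0.1800, 0.1600, 0.2100, 0.1400, 0.1300], E[r] = 1.0800, γ^t·E[r] = 0.864000, running G = 1.764000
t=2: π = [0.1680, 0.1910, 0.1670, 0.2120, 0.1260, 0.1360], E[r] = 1.0230, γ^t·E[r] = 0.654720, running G = 2.418720
t=3: π = [0.1683, 0.1929, 0.1632, 0.2125, 0.1272, 0.1359], E[r] = 1.0288, γ^t·E[r] = 0.526746, running G = 2.945466
t=4: π = [0.1680, 0.1930, 0.1635, 0.2122, 0.1272, 0.1361], E[r] = 1.0274, γ^t·E[r] = 0.420823, running G = 3.366289
t=5: π = [0.1680, 0.1930, 0.1635, 0.2123, 0.1272, 0.1361], E[r] = 1.0275, γ^t·E[r] = 0.336705, running G = 3.702994

G = 3.7030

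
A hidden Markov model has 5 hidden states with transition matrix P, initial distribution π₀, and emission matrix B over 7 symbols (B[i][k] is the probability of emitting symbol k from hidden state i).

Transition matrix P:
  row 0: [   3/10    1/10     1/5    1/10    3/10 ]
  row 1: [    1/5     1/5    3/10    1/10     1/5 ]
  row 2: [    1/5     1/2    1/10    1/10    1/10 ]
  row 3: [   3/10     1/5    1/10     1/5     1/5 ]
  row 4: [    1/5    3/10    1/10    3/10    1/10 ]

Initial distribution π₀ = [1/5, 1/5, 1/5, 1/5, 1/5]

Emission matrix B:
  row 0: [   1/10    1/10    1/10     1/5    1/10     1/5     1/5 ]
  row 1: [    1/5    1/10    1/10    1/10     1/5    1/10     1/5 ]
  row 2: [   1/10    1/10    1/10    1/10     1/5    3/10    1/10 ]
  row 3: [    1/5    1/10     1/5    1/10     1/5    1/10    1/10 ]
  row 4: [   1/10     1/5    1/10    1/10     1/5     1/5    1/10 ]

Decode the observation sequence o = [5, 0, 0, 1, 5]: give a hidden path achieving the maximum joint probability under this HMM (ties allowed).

path = [2, 1, 2, 1, 2]

t=0: δ = [4.000e-02, 2.000e-02, 6.000e-02, 2.000e-02, 4.000e-02]  (obs o_0=5)
t=1: δ = [1.200e-03, 6.000e-03, 8.000e-04, 2.400e-03, 1.200e-03]  ψ = [0, 2, 0, 4, 0]  (obs o_1=0)
t=2: δ = [1.200e-04, 2.400e-04, 1.800e-04, 1.200e-04, 1.200e-04]  ψ = [1, 1, 1, 1, 1]  (obs o_2=0)
t=3: δ = [4.800e-06, 9.000e-06, 7.200e-06, 3.600e-06, 9.600e-06]  ψ = [1, 2, 1, 4, 1]  (obs o_3=1)
t=4: δ = [3.840e-07, 3.600e-07, 8.100e-07, 2.880e-07, 3.600e-07]  ψ = [4, 2, 1, 4, 1]  (obs o_4=5)
backtrack: best end state = 2; path = [2, 1, 2, 1, 2]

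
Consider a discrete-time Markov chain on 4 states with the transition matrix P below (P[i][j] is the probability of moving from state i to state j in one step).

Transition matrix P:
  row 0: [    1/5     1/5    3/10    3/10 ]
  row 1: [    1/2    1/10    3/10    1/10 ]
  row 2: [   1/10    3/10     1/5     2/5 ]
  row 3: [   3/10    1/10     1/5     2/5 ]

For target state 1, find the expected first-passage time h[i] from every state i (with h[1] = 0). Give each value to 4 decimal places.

h = [5.3191, 0.0000, 4.8936, 5.9574]

First-step conditioning: h[1] = 0; for i ≠ 1, h[i] = 1 + Σ_k P[i][k]·h[k].
  h[0] = 1 + 1/5·h[0] + 3/10·h[2] + 3/10·h[3]
  h[2] = 1 + 1/10·h[0] + 1/5·h[2] + 2/5·h[3]
  h[3] = 1 + 3/10·h[0] + 1/5·h[2] + 2/5·h[3]
Solving the 3×3 linear system over states ≠ 1 gives exactly h = [250/47, 0, 230/47, 280/47] (h[1] = 0 is the target).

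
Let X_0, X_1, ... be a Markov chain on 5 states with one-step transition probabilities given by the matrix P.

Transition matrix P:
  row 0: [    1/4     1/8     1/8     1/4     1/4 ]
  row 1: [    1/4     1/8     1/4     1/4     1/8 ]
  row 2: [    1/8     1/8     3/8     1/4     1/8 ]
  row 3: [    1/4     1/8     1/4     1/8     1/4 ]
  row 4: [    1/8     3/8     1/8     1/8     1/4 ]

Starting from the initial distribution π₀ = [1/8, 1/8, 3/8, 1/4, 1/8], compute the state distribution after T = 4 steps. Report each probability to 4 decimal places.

t=0: π = [0.1250, 0.1250, 0.3750, 0.2500, 0.1250]
t=1: π = [0.1875, 0.1563, 0.2656, 0.2031, 0.1875]
t=2: π = [0.1934, 0.1719, 0.2363, 0.2012, 0.1973]
t=3: π = [0.1958, 0.1743, 0.2307, 0.2002, 0.1990]
t=4: π = [0.1963, 0.1747, 0.2295, 0.2001, 0.1994]

π = [0.1963, 0.1747, 0.2295, 0.2001, 0.1994]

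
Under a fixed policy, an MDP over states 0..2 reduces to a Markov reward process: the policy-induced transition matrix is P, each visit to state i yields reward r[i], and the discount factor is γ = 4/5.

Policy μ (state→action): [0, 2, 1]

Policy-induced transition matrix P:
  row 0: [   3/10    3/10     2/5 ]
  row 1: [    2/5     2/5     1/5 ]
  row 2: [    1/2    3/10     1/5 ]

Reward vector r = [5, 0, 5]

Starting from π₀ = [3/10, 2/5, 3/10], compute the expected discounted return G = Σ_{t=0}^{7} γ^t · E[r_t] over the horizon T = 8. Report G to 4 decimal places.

G = 13.5081

t=0: π = [0.3000, 0.4000, 0.3000], E[r] = 3.0000, γ^t·E[r] = 3.000000, running G = 3.000000
t=1: π = [0.4000, 0.3400, 0.2600], E[r] = 3.3000, γ^t·E[r] = 2.640000, running G = 5.640000
t=2: π = [0.3860, 0.3340, 0.2800], E[r] = 3.3300, γ^t·E[r] = 2.131200, running G = 7.771200
t=3: π = [0.3894, 0.3334, 0.2772], E[r] = 3.3330, γ^t·E[r] = 1.706496, running G = 9.477696
t=4: π = [0.3888, 0.3333, 0.2779], E[r] = 3.3333, γ^t·E[r] = 1.365320, running G = 10.843016
t=5: π = [0.3889, 0.3333, 0.2778], E[r] = 3.3333, γ^t·E[r] = 1.092266, running G = 11.935281
t=6: π = [0.3889, 0.3333, 0.2778], E[r] = 3.3333, γ^t·E[r] = 0.873813, running G = 12.809095
t=7: π = [0.3889, 0.3333, 0.2778], E[r] = 3.3333, γ^t·E[r] = 0.699051, running G = 13.508145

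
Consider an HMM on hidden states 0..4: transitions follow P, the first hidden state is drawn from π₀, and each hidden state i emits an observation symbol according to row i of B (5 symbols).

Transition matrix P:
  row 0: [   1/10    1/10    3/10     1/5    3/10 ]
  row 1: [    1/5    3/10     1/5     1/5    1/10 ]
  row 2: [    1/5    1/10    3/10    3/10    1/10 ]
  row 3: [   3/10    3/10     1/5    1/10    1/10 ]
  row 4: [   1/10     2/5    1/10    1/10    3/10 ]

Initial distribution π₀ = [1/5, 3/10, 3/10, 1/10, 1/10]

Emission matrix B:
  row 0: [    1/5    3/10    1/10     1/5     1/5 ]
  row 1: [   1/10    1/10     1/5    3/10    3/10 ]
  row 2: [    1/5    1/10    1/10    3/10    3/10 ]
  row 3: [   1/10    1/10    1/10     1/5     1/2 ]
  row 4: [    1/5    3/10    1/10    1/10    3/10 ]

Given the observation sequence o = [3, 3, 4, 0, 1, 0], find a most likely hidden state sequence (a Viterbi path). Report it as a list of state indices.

path = [2, 2, 3, 0, 4, 4]

t=0: δ = [4.000e-02, 9.000e-02, 9.000e-02, 2.000e-02, 1.000e-02]  (obs o_0=3)
t=1: δ = [3.600e-03, 8.100e-03, 8.100e-03, 5.400e-03, 1.200e-03]  ψ = [1, 1, 2, 2, 0]  (obs o_1=3)
t=2: δ = [3.240e-04, 7.290e-04, 7.290e-04, 1.215e-03, 3.240e-04]  ψ = [1, 1, 2, 2, 0]  (obs o_2=4)
t=3: δ = [7.290e-05, 3.645e-05, 4.860e-05, 2.187e-05, 2.430e-05]  ψ = [3, 3, 3, 2, 3]  (obs o_3=0)
t=4: δ = [2.916e-06, 1.093e-06, 2.187e-06, 1.458e-06, 6.561e-06]  ψ = [2, 1, 0, 0, 0]  (obs o_4=1)
t=5: δ = [1.312e-07, 2.624e-07, 1.750e-07, 6.561e-08, 3.937e-07]  ψ = [4, 4, 0, 2, 4]  (obs o_5=0)
backtrack: best end state = 4; path = [2, 2, 3, 0, 4, 4]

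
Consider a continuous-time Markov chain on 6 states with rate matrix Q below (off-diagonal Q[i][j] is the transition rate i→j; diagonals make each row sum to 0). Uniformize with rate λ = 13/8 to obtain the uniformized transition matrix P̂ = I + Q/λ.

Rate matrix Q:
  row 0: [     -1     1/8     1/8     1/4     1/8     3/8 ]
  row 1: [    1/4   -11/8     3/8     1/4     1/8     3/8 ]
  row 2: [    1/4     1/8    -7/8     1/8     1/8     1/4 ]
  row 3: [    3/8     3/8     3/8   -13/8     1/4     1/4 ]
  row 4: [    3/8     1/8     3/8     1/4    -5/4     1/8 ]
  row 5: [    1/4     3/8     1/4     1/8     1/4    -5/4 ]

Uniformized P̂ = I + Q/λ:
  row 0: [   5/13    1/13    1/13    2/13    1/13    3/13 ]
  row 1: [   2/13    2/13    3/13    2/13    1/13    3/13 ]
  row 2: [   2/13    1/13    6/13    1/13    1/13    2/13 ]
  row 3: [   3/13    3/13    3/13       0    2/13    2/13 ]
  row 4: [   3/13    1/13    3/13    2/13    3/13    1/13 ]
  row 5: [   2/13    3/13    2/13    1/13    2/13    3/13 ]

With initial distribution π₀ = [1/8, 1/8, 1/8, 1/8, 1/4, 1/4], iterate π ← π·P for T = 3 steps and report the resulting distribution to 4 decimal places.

t=0: π = [0.1250, 0.1250, 0.1250, 0.1250, 0.2500, 0.2500]
t=1: π = [0.2115, 0.1442, 0.2212, 0.1058, 0.1442, 0.1731]
t=2: π = [0.2219, 0.1309, 0.2359, 0.1072, 0.1206, 0.1834]
t=3: π = [0.2226, 0.1317, 0.2370, 0.1051, 0.1178, 0.1858]

π = [0.2226, 0.1317, 0.2370, 0.1051, 0.1178, 0.1858]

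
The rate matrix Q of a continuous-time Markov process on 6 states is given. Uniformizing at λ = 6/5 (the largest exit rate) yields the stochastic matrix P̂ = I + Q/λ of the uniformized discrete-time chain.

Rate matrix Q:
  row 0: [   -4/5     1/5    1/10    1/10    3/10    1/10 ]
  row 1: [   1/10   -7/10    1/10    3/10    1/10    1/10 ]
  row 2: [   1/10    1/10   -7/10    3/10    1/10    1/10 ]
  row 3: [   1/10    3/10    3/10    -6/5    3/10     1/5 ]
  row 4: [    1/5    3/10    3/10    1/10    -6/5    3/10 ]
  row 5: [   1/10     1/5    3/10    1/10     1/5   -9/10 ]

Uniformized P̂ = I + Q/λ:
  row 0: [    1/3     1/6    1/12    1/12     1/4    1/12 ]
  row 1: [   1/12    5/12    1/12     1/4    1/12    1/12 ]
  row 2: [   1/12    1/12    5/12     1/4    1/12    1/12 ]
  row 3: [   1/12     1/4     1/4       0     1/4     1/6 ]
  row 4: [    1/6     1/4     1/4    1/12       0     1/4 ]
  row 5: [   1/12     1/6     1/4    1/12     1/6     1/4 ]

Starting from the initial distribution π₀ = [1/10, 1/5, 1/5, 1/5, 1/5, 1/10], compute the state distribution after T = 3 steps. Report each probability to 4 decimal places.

t=0: π = [0.1000, 0.2000, 0.2000, 0.2000, 0.2000, 0.1000]
t=1: π = [0.1250, 0.2333, 0.2333, 0.1333, 0.1250, 0.1500]
t=2: π = [0.1250, 0.2271, 0.2292, 0.1500, 0.1285, 0.1403]
t=3: π = [0.1253, 0.2275, 0.2295, 0.1469, 0.1302, 0.1406]

π = [0.1253, 0.2275, 0.2295, 0.1469, 0.1302, 0.1406]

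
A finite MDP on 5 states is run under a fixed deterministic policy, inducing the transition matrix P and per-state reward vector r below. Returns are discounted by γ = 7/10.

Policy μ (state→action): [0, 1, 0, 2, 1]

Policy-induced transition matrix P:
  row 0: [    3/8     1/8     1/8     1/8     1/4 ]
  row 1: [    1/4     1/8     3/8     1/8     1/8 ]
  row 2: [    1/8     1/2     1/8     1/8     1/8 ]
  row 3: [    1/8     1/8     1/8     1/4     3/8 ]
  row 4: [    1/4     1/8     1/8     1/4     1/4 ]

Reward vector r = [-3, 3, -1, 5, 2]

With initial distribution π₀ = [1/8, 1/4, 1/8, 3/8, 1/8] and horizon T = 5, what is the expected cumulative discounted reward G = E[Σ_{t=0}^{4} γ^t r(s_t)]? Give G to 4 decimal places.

t=0: π = [0.1250, 0.2500, 0.1250, 0.3750, 0.1250], E[r] = 2.3750, γ^t·E[r] = 2.375000, running G = 2.375000
t=1: π = [0.2031, 0.1719, 0.1875, 0.1875, 0.2500], E[r] = 1.1563, γ^t·E[r] = 0.809375, running G = 3.184375
t=2: π = [0.2285, 0.1953, 0.1680, 0.1797, 0.2285], E[r] = 1.0879, γ^t·E[r] = 0.533066, running G = 3.717441
t=3: π = [0.2351, 0.1880, 0.1738, 0.1760, 0.2271], E[r] = 1.0190, γ^t·E[r] = 0.349532, running G = 4.066973
t=4: π = [0.2357, 0.1902, 0.1720, 0.1754, 0.2268], E[r] = 1.0221, γ^t·E[r] = 0.245398, running G = 4.312371

G = 4.3124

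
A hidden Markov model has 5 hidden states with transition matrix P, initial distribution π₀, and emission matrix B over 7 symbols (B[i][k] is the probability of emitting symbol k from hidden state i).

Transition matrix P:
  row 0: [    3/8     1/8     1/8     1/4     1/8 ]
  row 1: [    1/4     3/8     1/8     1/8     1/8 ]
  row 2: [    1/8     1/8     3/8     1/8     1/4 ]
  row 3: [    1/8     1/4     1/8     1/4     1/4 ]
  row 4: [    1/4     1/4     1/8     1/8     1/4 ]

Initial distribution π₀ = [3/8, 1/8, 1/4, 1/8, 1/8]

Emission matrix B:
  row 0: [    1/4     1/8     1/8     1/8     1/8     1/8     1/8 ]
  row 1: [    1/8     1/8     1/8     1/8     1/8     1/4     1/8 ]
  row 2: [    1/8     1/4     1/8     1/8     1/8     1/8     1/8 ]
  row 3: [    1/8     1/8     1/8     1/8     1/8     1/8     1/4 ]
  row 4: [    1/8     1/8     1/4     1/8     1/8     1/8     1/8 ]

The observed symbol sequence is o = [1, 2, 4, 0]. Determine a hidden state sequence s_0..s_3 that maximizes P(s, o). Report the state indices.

path = [2, 4, 0, 0]

t=0: δ = [4.688e-02, 1.562e-02, 6.250e-02, 1.562e-02, 1.562e-02]  (obs o_0=1)
t=1: δ = [2.197e-03, 9.766e-04, 2.930e-03, 1.465e-03, 3.906e-03]  ψ = [0, 2, 2, 0, 2]  (obs o_1=2)
t=2: δ = [1.221e-04, 1.221e-04, 1.373e-04, 6.866e-05, 1.221e-04]  ψ = [4, 4, 2, 0, 4]  (obs o_2=4)
t=3: δ = [1.144e-05, 5.722e-06, 6.437e-06, 3.815e-06, 4.292e-06]  ψ = [0, 1, 2, 0, 2]  (obs o_3=0)
backtrack: best end state = 0; path = [2, 4, 0, 0]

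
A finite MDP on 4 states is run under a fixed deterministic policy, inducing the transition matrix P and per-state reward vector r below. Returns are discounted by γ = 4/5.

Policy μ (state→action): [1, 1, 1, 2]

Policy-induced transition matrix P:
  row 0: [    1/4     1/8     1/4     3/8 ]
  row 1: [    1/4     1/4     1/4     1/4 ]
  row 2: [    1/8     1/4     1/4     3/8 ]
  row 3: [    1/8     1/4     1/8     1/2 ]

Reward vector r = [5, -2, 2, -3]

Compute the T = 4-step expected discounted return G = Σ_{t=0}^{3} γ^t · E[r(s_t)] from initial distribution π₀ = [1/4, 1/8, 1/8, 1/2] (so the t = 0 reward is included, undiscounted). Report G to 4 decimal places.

t=0: π = [0.2500, 0.1250, 0.1250, 0.5000], E[r] = -0.2500, γ^t·E[r] = -0.250000, running G = -0.250000
t=1: π = [0.1719, 0.2188, 0.1875, 0.4219], E[r] = -0.4688, γ^t·E[r] = -0.375000, running G = -0.625000
t=2: π = [0.1738, 0.2285, 0.1973, 0.4004], E[r] = -0.3945, γ^t·E[r] = -0.252500, running G = -0.877500
t=3: π = [0.1753, 0.2283, 0.2000, 0.3965], E[r] = -0.3696, γ^t·E[r] = -0.189250, running G = -1.066750

G = -1.0668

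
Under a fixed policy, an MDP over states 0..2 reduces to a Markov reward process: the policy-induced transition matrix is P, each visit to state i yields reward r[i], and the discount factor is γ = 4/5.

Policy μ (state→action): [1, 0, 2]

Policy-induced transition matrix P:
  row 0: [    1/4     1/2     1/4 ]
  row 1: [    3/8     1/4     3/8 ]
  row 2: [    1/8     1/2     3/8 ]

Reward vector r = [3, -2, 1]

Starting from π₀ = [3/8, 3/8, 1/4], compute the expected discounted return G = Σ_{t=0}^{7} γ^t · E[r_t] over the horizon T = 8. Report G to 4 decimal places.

G = 1.6229

t=0: π = [0.3750, 0.3750, 0.2500], E[r] = 0.6250, γ^t·E[r] = 0.625000, running G = 0.625000
t=1: π = [0.2656, 0.4063, 0.3281], E[r] = 0.3125, γ^t·E[r] = 0.250000, running G = 0.875000
t=2: π = [0.2598, 0.3984, 0.3418], E[r] = 0.3242, γ^t·E[r] = 0.207500, running G = 1.082500
t=3: π = [0.2571, 0.4004, 0.3425], E[r] = 0.3130, γ^t·E[r] = 0.160250, running G = 1.242750
t=4: π = [0.2572, 0.3999, 0.3429], E[r] = 0.3148, γ^t·E[r] = 0.128925, running G = 1.371675
t=5: π = [0.2571, 0.4000, 0.3428], E[r] = 0.3142, γ^t·E[r] = 0.102953, running G = 1.474628
t=6: π = [0.2571, 0.4000, 0.3429], E[r] = 0.3143, γ^t·E[r] = 0.082395, running G = 1.557023
t=7: π = [0.2571, 0.4000, 0.3429], E[r] = 0.3143, γ^t·E[r] = 0.065909, running G = 1.622932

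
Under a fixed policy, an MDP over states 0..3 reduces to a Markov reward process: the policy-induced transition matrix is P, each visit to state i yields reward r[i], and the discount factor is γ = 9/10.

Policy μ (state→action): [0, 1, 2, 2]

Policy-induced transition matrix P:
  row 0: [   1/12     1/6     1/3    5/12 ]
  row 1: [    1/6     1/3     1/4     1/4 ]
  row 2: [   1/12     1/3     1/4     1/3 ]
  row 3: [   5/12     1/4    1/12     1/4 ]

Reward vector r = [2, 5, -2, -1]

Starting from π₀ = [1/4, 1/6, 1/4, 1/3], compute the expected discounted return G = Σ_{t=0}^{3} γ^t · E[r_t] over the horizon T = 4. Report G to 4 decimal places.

G = 3.0034

t=0: π = [0.2500, 0.1667, 0.2500, 0.3333], E[r] = 0.5000, γ^t·E[r] = 0.500000, running G = 0.500000
t=1: π = [0.2083, 0.2639, 0.2153, 0.3125], E[r] = 0.9931, γ^t·E[r] = 0.893750, running G = 1.393750
t=2: π = [0.2095, 0.2726, 0.2153, 0.3027], E[r] = 1.0486, γ^t·E[r] = 0.849375, running G = 2.243125
t=3: π = [0.2069, 0.2732, 0.2170, 0.3029], E[r] = 1.0430, γ^t·E[r] = 0.760324, running G = 3.003449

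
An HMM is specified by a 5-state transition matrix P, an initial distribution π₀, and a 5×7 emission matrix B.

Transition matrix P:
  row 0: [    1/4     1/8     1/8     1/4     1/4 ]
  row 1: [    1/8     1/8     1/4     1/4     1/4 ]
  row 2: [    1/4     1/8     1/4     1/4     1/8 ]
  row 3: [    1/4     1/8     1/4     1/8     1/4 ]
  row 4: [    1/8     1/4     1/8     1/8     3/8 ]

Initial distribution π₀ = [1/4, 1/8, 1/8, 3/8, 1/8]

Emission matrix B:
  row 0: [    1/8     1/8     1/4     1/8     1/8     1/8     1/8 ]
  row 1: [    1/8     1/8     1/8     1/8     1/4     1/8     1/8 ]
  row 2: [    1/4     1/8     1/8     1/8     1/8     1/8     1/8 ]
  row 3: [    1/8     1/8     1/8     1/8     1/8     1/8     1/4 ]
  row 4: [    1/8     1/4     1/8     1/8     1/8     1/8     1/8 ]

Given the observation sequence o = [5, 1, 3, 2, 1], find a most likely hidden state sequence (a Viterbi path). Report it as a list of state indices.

path = [3, 4, 4, 4, 4]

t=0: δ = [3.125e-02, 1.562e-02, 1.562e-02, 4.688e-02, 1.562e-02]  (obs o_0=5)
t=1: δ = [1.465e-03, 7.324e-04, 1.465e-03, 9.766e-04, 2.930e-03]  ψ = [3, 3, 3, 0, 3]  (obs o_1=1)
t=2: δ = [4.578e-05, 9.155e-05, 4.578e-05, 4.578e-05, 1.373e-04]  ψ = [0, 4, 2, 0, 4]  (obs o_2=3)
t=3: δ = [4.292e-06, 4.292e-06, 2.861e-06, 2.861e-06, 6.437e-06]  ψ = [4, 4, 1, 1, 4]  (obs o_3=2)
t=4: δ = [1.341e-07, 2.012e-07, 1.341e-07, 1.341e-07, 6.035e-07]  ψ = [0, 4, 1, 0, 4]  (obs o_4=1)
backtrack: best end state = 4; path = [3, 4, 4, 4, 4]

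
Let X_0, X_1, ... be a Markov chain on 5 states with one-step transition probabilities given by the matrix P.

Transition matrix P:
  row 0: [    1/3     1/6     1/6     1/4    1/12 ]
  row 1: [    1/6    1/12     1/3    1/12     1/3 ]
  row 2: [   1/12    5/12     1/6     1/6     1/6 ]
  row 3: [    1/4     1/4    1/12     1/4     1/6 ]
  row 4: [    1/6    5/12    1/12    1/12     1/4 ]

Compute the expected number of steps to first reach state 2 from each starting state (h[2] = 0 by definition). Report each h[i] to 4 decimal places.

h = [5.8433, 4.9300, 0.0000, 6.2728, 6.0677]

First-step conditioning: h[2] = 0; for i ≠ 2, h[i] = 1 + Σ_k P[i][k]·h[k].
  h[0] = 1 + 1/3·h[0] + 1/6·h[1] + 1/4·h[3] + 1/12·h[4]
  h[1] = 1 + 1/6·h[0] + 1/12·h[1] + 1/12·h[3] + 1/3·h[4]
  h[3] = 1 + 1/4·h[0] + 1/4·h[1] + 1/4·h[3] + 1/6·h[4]
  h[4] = 1 + 1/6·h[0] + 5/12·h[1] + 1/12·h[3] + 1/4·h[4]
Solving the 4×4 linear system over states ≠ 2 gives exactly h = [18120/3101, 2184/443, 0, 19452/3101, 2688/443] (h[2] = 0 is the target).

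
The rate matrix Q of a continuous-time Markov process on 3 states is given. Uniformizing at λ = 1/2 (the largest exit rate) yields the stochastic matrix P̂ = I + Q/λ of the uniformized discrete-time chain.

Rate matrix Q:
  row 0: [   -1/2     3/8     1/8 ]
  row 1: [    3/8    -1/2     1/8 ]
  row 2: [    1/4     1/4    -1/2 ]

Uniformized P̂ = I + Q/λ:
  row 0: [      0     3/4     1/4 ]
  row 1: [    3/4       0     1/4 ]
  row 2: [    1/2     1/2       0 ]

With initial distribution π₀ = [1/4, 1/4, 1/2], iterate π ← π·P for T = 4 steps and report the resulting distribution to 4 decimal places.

t=0: π = [0.2500, 0.2500, 0.5000]
t=1: π = [0.4375, 0.4375, 0.1250]
t=2: π = [0.3906, 0.3906, 0.2188]
t=3: π = [0.4023, 0.4023, 0.1953]
t=4: π = [0.3994, 0.3994, 0.2012]

π = [0.3994, 0.3994, 0.2012]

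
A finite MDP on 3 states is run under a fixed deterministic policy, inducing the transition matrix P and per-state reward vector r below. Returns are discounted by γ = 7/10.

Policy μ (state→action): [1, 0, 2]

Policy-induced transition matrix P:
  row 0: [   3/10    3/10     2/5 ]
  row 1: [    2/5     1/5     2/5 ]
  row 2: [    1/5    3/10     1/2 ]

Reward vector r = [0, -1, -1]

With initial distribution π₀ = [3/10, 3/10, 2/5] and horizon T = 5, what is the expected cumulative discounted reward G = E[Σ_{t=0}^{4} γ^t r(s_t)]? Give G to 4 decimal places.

t=0: π = [0.3000, 0.3000, 0.4000], E[r] = -0.7000, γ^t·E[r] = -0.700000, running G = -0.700000
t=1: π = [0.2900, 0.2700, 0.4400], E[r] = -0.7100, γ^t·E[r] = -0.497000, running G = -1.197000
t=2: π = [0.2830, 0.2730, 0.4440], E[r] = -0.7170, γ^t·E[r] = -0.351330, running G = -1.548330
t=3: π = [0.2829, 0.2727, 0.4444], E[r] = -0.7171, γ^t·E[r] = -0.245965, running G = -1.794295
t=4: π = [0.2828, 0.2727, 0.4444], E[r] = -0.7172, γ^t·E[r] = -0.172193, running G = -1.966488

G = -1.9665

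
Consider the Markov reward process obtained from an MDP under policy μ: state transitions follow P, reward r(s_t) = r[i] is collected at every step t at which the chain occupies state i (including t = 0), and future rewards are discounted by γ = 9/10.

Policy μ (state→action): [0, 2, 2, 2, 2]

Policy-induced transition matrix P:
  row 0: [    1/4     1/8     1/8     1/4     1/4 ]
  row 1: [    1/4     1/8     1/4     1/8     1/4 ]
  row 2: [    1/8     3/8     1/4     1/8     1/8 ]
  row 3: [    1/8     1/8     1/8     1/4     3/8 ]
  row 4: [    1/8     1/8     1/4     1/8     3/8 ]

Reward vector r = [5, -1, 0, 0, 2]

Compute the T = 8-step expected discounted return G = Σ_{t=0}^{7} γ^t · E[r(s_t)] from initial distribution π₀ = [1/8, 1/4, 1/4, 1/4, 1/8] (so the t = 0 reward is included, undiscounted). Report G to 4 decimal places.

G = 6.3590

t=0: π = [0.1250, 0.2500, 0.2500, 0.2500, 0.1250], E[r] = 0.6250, γ^t·E[r] = 0.625000, running G = 0.625000
t=1: π = [0.1719, 0.1875, 0.2031, 0.1719, 0.2656], E[r] = 1.2031, γ^t·E[r] = 1.082813, running G = 1.707813
t=2: π = [0.1699, 0.1758, 0.2070, 0.1680, 0.2793], E[r] = 1.2324, γ^t·E[r] = 0.998262, running G = 2.706074
t=3: π = [0.1682, 0.1768, 0.2078, 0.1672, 0.2800], E[r] = 1.2244, γ^t·E[r] = 0.892562, running G = 3.598636
t=4: π = [0.1681, 0.1769, 0.2081, 0.1669, 0.2799], E[r] = 1.2235, γ^t·E[r] = 0.802765, running G = 4.401402
t=5: π = [0.1681, 0.1770, 0.2081, 0.1669, 0.2799], E[r] = 1.2233, γ^t·E[r] = 0.722374, running G = 5.123776
t=6: π = [0.1681, 0.1770, 0.2081, 0.1669, 0.2798], E[r] = 1.2233, γ^t·E[r] = 0.650134, running G = 5.773910
t=7: π = [0.1681, 0.1770, 0.2081, 0.1669, 0.2798], E[r] = 1.2233, γ^t·E[r] = 0.585123, running G = 6.359034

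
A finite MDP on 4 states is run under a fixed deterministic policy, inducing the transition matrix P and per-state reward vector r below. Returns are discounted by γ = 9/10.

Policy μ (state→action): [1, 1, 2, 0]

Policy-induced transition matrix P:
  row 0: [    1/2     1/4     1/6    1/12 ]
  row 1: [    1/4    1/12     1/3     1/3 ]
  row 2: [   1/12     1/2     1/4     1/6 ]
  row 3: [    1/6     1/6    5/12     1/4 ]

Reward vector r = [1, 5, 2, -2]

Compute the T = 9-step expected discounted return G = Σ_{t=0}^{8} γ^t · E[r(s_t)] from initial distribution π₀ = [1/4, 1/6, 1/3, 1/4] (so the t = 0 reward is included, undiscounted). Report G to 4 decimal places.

t=0: π = [0.2500, 0.1667, 0.3333, 0.2500], E[r] = 1.2500, γ^t·E[r] = 1.250000, running G = 1.250000
t=1: π = [0.2361, 0.2847, 0.2847, 0.1944], E[r] = 1.8403, γ^t·E[r] = 1.656250, running G = 2.906250
t=2: π = [0.2454, 0.2575, 0.2865, 0.2106], E[r] = 1.6846, γ^t·E[r] = 1.364531, running G = 4.270781
t=3: π = [0.2460, 0.2611, 0.2861, 0.2067], E[r] = 1.7106, γ^t·E[r] = 1.247027, running G = 5.517809
t=4: π = [0.2466, 0.2608, 0.2857, 0.2069], E[r] = 1.7081, γ^t·E[r] = 1.120687, running G = 6.638496
t=5: π = [0.2468, 0.2607, 0.2857, 0.2068], E[r] = 1.7081, γ^t·E[r] = 1.008604, running G = 7.647100
t=6: π = [0.2469, 0.2607, 0.2856, 0.2068], E[r] = 1.7082, γ^t·E[r] = 0.907794, running G = 8.554894
t=7: π = [0.2469, 0.2607, 0.2856, 0.2068], E[r] = 1.7082, γ^t·E[r] = 0.817005, running G = 9.371900
t=8: π = [0.2469, 0.2607, 0.2856, 0.2068], E[r] = 1.7082, γ^t·E[r] = 0.735307, running G = 10.107207

G = 10.1072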